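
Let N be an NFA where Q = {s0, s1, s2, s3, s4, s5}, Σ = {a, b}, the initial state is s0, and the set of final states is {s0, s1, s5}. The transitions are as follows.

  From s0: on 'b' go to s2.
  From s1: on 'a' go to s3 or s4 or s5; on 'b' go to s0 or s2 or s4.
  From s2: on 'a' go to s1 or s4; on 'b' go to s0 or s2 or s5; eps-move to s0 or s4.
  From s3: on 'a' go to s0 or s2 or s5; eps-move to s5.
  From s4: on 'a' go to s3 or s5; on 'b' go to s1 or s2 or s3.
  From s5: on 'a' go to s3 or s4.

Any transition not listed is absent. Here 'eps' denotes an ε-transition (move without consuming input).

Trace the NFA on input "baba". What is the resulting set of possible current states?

{s0, s1, s2, s3, s4, s5}

Start in {s0}.
Read 'b': s0→{s2}; union {s2}; ε-closure = {s0, s2, s4}.
Read 'a': s0→∅, s2→{s1, s4}, s4→{s3, s5}; now {s1, s3, s4, s5}.
Read 'b': s1→{s0, s2, s4}, s3→∅, s4→{s1, s2, s3}, s5→∅; union {s0, s1, s2, s3, s4}; ε-closure = {s0, s1, s2, s3, s4, s5}.
Read 'a': s0→∅, s1→{s3, s4, s5}, s2→{s1, s4}, s3→{s0, s2, s5}, s4→{s3, s5}, s5→{s3, s4}; now {s0, s1, s2, s3, s4, s5}.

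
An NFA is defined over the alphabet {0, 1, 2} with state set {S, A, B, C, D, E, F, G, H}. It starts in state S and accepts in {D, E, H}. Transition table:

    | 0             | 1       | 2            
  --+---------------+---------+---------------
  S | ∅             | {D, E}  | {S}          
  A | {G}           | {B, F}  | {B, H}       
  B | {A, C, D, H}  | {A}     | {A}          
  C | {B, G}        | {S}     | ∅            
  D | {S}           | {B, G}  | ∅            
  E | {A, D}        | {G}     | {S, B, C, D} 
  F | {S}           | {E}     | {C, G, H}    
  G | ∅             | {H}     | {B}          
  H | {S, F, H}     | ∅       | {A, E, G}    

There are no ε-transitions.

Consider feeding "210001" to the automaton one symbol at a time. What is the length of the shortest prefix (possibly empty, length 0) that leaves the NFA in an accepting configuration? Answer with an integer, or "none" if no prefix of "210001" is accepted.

2

Start in {S}.
Read '2': S→{S}; now {S}.
Read '1': S→{D, E}; now {D, E}.
None of the earlier sets intersect F, but {D, E} does.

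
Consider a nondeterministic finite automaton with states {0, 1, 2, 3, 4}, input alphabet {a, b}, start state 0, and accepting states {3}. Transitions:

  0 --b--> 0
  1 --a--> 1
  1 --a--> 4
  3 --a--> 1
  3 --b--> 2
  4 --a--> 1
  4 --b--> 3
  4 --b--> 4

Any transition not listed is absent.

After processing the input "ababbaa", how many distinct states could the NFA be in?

Start in {0}.
Read 'a': 0→∅; now ∅.
The set is empty and remains empty for the remaining 6 symbols.
That set has 0 states.

0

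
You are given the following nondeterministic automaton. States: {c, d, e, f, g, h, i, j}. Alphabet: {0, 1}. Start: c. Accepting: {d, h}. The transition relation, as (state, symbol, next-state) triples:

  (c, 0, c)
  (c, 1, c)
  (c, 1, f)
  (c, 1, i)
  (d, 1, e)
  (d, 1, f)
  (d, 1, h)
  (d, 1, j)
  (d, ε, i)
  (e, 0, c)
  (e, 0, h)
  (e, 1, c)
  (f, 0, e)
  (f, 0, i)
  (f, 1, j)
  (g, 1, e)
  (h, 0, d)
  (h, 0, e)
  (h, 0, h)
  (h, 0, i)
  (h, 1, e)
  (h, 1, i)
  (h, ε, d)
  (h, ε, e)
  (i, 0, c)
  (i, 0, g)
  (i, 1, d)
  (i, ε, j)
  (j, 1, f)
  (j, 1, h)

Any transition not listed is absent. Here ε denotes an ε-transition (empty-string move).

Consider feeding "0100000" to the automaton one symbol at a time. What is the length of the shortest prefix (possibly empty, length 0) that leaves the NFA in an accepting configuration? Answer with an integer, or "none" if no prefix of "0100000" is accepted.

4

Start in {c}.
Read '0': c→{c}; now {c}.
Read '1': c→{c, f, i}; union {c, f, i}; ε-closure = {c, f, i, j}.
Read '0': c→{c}, f→{e, i}, i→{c, g}, j→∅; union {c, e, g, i}; ε-closure = {c, e, g, i, j}.
Read '0': c→{c}, e→{c, h}, g→∅, i→{c, g}, j→∅; union {c, g, h}; ε-closure = {c, d, e, g, h, i, j}.
None of the earlier sets intersect F, but {c, d, e, g, h, i, j} does.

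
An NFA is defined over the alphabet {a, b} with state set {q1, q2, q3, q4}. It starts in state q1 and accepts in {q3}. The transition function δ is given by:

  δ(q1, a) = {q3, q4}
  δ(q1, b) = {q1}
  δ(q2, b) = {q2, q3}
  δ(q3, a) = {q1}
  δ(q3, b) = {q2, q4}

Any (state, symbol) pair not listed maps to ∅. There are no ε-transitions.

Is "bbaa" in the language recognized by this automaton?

Start in {q1}.
Read 'b': q1→{q1}; now {q1}.
Read 'b': q1→{q1}; now {q1}.
Read 'a': q1→{q3, q4}; now {q3, q4}.
Read 'a': q3→{q1}, q4→∅; now {q1}.
The final set {q1} contains no accepting state.

No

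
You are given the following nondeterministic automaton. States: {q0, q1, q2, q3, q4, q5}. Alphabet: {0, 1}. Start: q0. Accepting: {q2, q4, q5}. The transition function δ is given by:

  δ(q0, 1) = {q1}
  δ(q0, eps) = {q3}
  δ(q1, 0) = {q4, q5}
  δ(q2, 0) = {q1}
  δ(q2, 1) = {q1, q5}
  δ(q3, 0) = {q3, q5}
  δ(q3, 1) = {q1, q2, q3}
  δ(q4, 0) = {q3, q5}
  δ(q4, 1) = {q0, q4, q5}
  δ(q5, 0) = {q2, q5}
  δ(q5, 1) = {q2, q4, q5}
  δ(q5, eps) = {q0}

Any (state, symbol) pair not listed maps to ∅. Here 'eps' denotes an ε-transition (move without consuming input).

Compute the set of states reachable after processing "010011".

{q0, q1, q2, q3, q4, q5}

Start: ε-closure({q0}) = {q0, q3}.
Read '0': {q0, q3} → {q0, q3, q5}.
Read '1': {q0, q3, q5} → {q0, q1, q2, q3, q4, q5}.
Read '0': {q0, q1, q2, q3, q4, q5} → {q0, q1, q2, q3, q4, q5}.
Read '0': {q0, q1, q2, q3, q4, q5} → {q0, q1, q2, q3, q4, q5}.
Read '1': {q0, q1, q2, q3, q4, q5} → {q0, q1, q2, q3, q4, q5}.
Read '1': {q0, q1, q2, q3, q4, q5} → {q0, q1, q2, q3, q4, q5}.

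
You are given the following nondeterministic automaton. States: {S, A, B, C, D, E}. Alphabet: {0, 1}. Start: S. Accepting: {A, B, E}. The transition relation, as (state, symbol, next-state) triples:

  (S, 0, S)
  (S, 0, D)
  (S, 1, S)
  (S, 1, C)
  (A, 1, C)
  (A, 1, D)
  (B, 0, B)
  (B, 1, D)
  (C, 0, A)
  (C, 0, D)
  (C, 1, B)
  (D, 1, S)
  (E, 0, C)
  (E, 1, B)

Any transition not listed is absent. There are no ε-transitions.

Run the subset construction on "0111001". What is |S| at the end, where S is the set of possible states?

3

Start in {S}.
Read '0': S→{S, D}; now {S, D}.
Read '1': S→{S, C}, D→{S}; now {S, C}.
Read '1': S→{S, C}, C→{B}; now {S, B, C}.
Read '1': S→{S, C}, B→{D}, C→{B}; now {S, B, C, D}.
Read '0': S→{S, D}, B→{B}, C→{A, D}, D→∅; now {S, A, B, D}.
Read '0': S→{S, D}, A→∅, B→{B}, D→∅; now {S, B, D}.
Read '1': S→{S, C}, B→{D}, D→{S}; now {S, C, D}.
That set has 3 states.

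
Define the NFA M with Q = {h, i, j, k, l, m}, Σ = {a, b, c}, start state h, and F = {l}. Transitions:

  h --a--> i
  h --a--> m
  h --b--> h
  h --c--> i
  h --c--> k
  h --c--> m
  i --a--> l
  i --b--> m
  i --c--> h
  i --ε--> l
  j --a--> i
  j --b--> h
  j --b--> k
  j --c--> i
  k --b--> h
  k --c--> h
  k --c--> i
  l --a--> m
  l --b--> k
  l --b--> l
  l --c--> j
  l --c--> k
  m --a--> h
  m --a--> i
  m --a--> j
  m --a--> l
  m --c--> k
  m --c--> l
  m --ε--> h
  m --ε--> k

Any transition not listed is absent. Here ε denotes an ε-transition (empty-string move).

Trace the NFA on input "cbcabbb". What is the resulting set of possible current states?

{h, k, l}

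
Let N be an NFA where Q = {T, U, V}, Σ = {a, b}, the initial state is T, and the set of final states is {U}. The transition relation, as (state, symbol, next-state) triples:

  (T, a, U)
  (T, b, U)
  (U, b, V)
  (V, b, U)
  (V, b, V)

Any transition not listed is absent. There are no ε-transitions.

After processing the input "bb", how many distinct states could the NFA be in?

Start in {T}.
Read 'b': T→{U}; now {U}.
Read 'b': U→{V}; now {V}.
That set has 1 state.

1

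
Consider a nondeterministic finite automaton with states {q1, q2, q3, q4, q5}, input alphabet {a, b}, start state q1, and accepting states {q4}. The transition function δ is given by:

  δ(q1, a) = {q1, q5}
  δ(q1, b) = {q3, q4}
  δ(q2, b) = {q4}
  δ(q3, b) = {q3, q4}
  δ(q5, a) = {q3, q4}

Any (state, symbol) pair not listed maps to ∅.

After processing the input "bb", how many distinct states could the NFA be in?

2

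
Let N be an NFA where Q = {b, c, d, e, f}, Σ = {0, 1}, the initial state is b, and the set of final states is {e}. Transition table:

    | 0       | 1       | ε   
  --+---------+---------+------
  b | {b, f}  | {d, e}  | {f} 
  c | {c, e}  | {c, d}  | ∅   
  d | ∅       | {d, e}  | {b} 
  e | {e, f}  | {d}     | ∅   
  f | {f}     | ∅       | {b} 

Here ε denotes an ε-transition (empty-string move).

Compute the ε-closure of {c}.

{c}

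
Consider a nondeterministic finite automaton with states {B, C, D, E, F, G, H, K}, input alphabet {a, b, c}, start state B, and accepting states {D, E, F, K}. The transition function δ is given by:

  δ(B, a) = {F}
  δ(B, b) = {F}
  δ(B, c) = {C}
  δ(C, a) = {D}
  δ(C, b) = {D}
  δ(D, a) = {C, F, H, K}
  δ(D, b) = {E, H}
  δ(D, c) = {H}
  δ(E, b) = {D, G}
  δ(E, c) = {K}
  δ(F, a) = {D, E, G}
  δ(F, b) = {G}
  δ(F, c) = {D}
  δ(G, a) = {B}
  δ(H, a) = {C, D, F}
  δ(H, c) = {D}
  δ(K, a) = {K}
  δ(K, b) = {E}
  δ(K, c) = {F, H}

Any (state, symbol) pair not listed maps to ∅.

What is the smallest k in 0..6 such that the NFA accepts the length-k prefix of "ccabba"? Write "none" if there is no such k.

none

Start in {B}.
Read 'c': {B} → {C}.
Read 'c': {C} → ∅.
The set is empty and remains empty for the remaining 4 symbols.
No reachable set along the way intersects F.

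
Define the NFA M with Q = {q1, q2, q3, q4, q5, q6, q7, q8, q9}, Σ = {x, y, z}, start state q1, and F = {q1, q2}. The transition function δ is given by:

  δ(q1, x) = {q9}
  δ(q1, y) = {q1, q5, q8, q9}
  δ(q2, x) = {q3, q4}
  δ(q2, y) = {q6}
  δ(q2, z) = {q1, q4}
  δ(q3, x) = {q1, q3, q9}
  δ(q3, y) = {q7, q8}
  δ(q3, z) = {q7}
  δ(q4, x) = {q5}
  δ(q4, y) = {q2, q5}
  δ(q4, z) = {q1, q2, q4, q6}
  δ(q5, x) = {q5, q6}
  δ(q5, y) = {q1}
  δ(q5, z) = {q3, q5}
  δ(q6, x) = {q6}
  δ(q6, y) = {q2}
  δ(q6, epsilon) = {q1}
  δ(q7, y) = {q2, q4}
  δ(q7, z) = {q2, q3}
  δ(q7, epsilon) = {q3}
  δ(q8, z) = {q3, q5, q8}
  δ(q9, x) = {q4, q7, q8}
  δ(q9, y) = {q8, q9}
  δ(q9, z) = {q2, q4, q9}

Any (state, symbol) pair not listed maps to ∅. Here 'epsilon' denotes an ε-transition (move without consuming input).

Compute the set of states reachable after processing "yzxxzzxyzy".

{q1, q2, q3, q4, q5, q6, q7, q8, q9}

Start in {q1}.
Read 'y': {q1} → {q1, q5, q8, q9}.
Read 'z': {q1, q5, q8, q9} → {q2, q3, q4, q5, q8, q9}.
Read 'x': {q2, q3, q4, q5, q8, q9} → {q1, q3, q4, q5, q6, q7, q8, q9}.
Read 'x': {q1, q3, q4, q5, q6, q7, q8, q9} → {q1, q3, q4, q5, q6, q7, q8, q9}.
Read 'z': {q1, q3, q4, q5, q6, q7, q8, q9} → {q1, q2, q3, q4, q5, q6, q7, q8, q9}.
Read 'z': {q1, q2, q3, q4, q5, q6, q7, q8, q9} → {q1, q2, q3, q4, q5, q6, q7, q8, q9}.
Read 'x': {q1, q2, q3, q4, q5, q6, q7, q8, q9} → {q1, q3, q4, q5, q6, q7, q8, q9}.
Read 'y': {q1, q3, q4, q5, q6, q7, q8, q9} → {q1, q2, q3, q4, q5, q7, q8, q9}.
Read 'z': {q1, q2, q3, q4, q5, q7, q8, q9} → {q1, q2, q3, q4, q5, q6, q7, q8, q9}.
Read 'y': {q1, q2, q3, q4, q5, q6, q7, q8, q9} → {q1, q2, q3, q4, q5, q6, q7, q8, q9}.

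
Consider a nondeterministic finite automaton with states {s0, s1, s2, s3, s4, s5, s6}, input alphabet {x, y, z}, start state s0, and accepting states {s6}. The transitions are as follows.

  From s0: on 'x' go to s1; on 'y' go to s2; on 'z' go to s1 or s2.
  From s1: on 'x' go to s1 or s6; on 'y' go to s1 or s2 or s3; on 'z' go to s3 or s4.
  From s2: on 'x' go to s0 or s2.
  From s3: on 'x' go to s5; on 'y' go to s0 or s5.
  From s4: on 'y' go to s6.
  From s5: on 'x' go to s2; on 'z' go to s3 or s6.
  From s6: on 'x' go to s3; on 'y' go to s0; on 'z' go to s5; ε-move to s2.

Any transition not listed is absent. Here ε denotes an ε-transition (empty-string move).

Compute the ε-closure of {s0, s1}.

Begin with {s0, s1}.
No ε-moves leave this set, so the closure equals the set itself.

{s0, s1}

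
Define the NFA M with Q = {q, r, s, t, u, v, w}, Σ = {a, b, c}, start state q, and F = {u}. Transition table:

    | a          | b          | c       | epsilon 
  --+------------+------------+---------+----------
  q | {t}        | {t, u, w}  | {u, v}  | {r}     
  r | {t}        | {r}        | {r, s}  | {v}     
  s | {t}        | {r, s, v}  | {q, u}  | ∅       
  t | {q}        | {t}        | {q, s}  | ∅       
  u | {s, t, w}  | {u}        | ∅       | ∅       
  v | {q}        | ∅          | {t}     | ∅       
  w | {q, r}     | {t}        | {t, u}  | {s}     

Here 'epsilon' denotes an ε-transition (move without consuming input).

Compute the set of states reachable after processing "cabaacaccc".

{q, r, s, t, u, v}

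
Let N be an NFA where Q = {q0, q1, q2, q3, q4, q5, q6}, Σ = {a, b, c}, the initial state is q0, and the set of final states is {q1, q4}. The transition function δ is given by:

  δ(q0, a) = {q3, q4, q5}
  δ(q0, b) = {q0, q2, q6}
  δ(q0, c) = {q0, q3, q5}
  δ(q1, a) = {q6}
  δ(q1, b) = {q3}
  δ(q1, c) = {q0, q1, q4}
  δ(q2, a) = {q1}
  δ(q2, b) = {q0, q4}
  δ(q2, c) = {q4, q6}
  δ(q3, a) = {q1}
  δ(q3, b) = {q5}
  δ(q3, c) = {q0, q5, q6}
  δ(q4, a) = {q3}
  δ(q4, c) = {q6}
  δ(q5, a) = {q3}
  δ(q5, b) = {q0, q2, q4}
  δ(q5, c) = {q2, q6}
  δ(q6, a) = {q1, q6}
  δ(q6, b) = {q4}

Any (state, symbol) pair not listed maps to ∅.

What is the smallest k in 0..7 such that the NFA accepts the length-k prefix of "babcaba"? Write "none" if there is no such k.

2

Start in {q0}.
Read 'b': {q0} → {q0, q2, q6}.
Read 'a': {q0, q2, q6} → {q1, q3, q4, q5, q6}.
None of the earlier sets intersect F, but {q1, q3, q4, q5, q6} does.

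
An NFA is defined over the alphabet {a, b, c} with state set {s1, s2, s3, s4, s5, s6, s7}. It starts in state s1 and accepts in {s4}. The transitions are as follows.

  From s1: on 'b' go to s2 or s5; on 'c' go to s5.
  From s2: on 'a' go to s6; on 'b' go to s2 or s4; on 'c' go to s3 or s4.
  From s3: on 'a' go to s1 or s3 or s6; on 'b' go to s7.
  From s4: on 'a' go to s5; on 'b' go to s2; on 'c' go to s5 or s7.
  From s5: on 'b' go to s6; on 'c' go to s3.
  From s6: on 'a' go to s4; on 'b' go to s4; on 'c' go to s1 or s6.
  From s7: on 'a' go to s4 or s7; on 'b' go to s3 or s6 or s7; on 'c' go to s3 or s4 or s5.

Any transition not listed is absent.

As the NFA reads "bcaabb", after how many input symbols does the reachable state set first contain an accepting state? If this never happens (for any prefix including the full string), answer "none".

Start in {s1}.
Read 'b': {s1} → {s2, s5}.
Read 'c': {s2, s5} → {s3, s4}.
None of the earlier sets intersect F, but {s3, s4} does.

2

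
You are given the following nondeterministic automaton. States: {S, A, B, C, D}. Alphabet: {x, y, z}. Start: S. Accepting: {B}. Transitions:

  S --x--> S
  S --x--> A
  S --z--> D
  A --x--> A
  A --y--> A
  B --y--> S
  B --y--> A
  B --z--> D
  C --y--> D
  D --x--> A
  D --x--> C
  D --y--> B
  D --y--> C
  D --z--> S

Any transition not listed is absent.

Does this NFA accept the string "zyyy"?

Start in {S}.
Read 'z': S→{D}; now {D}.
Read 'y': D→{B, C}; now {B, C}.
Read 'y': B→{S, A}, C→{D}; now {S, A, D}.
Read 'y': S→∅, A→{A}, D→{B, C}; now {A, B, C}.
The final set {A, B, C} contains the accepting state B.

Yes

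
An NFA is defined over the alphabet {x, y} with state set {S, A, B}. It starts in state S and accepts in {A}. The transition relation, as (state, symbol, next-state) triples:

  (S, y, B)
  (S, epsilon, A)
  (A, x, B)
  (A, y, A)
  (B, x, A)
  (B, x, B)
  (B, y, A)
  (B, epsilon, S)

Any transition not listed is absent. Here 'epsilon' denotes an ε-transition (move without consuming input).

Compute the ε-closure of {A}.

{A}

Begin with {A}.
No ε-moves leave this set, so the closure equals the set itself.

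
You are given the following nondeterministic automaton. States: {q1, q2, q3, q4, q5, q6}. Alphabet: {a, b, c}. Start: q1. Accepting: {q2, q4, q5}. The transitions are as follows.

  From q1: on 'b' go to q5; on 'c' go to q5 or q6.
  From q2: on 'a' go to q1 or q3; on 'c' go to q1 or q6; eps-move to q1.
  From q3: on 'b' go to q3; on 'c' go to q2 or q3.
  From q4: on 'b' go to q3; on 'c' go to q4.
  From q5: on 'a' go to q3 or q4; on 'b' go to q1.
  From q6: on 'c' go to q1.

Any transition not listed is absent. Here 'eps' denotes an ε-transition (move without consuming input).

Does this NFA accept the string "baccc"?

Yes

Start in {q1}.
Read 'b': q1→{q5}; now {q5}.
Read 'a': q5→{q3, q4}; now {q3, q4}.
Read 'c': q3→{q2, q3}, q4→{q4}; union {q2, q3, q4}; ε-closure = {q1, q2, q3, q4}.
Read 'c': q1→{q5, q6}, q2→{q1, q6}, q3→{q2, q3}, q4→{q4}; now {q1, q2, q3, q4, q5, q6}.
Read 'c': q1→{q5, q6}, q2→{q1, q6}, q3→{q2, q3}, q4→{q4}, q5→∅, q6→{q1}; now {q1, q2, q3, q4, q5, q6}.
The final set {q1, q2, q3, q4, q5, q6} contains the accepting states q2, q4, q5.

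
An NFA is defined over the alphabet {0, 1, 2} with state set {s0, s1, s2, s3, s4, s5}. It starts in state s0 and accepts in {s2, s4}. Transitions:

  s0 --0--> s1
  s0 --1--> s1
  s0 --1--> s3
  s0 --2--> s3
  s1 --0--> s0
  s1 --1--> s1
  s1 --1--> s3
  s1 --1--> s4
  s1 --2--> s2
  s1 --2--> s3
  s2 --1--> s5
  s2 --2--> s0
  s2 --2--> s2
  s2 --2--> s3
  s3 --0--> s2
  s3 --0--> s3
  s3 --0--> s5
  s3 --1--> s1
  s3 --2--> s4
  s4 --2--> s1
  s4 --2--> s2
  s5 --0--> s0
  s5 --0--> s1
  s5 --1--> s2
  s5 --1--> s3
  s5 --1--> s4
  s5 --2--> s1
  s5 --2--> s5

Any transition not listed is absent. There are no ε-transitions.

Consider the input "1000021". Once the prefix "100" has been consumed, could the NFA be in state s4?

No

Start in {s0}.
Read '1': s0→{s1, s3}; now {s1, s3}.
Read '0': s1→{s0}, s3→{s2, s3, s5}; now {s0, s2, s3, s5}.
Read '0': s0→{s1}, s2→∅, s3→{s2, s3, s5}, s5→{s0, s1}; now {s0, s1, s2, s3, s5}.
State s4 is not in {s0, s1, s2, s3, s5}.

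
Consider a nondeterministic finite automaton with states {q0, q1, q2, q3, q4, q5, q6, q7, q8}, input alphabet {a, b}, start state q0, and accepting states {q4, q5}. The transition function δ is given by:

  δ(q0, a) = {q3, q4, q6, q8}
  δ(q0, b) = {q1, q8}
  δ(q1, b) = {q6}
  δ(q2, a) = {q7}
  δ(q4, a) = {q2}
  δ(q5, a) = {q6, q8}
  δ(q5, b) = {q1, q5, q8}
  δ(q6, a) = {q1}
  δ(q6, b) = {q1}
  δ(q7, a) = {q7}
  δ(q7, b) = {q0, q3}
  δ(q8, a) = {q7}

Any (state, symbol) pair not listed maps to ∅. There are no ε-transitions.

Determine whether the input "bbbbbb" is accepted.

No

Start in {q0}.
Read 'b': {q0} → {q1, q8}.
Read 'b': {q1, q8} → {q6}.
Read 'b': {q6} → {q1}.
Read 'b': {q1} → {q6}.
Read 'b': {q6} → {q1}.
Read 'b': {q1} → {q6}.
The final set {q6} contains no accepting state.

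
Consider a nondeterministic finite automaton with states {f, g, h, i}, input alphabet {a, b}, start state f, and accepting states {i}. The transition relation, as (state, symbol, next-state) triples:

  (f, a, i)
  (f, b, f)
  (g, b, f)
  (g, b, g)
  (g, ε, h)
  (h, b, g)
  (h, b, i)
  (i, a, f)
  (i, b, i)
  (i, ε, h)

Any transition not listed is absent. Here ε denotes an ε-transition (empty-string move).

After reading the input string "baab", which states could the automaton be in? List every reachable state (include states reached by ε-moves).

Start in {f}.
Read 'b': f→{f}; now {f}.
Read 'a': f→{i}; union {i}; ε-closure = {h, i}.
Read 'a': h→∅, i→{f}; now {f}.
Read 'b': f→{f}; now {f}.

{f}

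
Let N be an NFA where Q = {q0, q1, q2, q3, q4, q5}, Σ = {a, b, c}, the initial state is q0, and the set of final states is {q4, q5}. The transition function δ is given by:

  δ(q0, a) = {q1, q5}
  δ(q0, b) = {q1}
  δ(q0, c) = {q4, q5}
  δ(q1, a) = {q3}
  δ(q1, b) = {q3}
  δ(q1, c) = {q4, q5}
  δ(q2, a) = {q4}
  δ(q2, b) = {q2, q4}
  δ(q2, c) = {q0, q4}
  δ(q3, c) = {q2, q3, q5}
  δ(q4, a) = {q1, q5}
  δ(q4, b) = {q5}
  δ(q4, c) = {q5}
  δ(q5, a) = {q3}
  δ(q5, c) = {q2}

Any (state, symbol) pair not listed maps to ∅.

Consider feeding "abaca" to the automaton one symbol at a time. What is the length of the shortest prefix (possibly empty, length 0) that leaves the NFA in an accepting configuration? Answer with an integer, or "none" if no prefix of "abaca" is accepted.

1

Start in {q0}.
Read 'a': {q0} → {q1, q5}.
None of the earlier sets intersect F, but {q1, q5} does.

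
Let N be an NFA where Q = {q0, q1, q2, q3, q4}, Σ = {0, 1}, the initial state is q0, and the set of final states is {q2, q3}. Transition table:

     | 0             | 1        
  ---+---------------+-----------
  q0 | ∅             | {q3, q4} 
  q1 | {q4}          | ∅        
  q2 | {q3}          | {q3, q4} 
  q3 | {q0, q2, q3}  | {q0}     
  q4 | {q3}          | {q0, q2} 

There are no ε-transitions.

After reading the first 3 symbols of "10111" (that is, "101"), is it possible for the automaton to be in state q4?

Yes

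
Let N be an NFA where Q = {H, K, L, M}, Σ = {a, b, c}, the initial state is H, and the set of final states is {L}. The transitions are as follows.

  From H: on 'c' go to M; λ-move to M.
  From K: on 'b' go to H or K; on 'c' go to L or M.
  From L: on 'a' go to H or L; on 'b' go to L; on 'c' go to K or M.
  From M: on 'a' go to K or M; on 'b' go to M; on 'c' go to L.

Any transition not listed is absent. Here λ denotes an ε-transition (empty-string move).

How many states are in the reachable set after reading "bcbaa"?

4

Start: ε-closure({H}) = {H, M}.
Read 'b': {H, M} → {M}.
Read 'c': {M} → {L}.
Read 'b': {L} → {L}.
Read 'a': {L} → {H, L, M}.
Read 'a': {H, L, M} → {H, K, L, M}.
That set has 4 states.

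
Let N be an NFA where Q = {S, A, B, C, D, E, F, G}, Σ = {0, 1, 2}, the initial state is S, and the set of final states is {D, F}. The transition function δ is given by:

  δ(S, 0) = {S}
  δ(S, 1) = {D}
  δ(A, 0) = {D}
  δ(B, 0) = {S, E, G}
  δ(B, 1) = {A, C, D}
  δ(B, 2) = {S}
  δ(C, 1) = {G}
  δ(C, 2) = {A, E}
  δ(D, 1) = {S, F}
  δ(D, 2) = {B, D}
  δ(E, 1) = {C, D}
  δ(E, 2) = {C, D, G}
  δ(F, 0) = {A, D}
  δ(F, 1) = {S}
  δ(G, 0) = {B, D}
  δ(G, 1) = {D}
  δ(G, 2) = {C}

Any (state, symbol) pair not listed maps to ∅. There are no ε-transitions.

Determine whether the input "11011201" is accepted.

Yes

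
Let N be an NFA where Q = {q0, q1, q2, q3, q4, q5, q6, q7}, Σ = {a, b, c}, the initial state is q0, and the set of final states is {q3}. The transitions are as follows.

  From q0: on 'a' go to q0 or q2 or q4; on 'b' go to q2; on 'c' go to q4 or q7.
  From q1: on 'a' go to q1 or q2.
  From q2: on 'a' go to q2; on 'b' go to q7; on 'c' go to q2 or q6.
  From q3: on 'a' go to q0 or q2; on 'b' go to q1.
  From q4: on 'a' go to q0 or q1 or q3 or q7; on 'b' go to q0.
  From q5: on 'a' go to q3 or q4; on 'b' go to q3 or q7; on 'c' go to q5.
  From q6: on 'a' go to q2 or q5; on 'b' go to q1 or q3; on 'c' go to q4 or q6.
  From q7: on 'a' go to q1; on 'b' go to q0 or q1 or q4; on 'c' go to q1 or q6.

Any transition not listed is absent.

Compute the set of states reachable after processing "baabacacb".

Start in {q0}.
Read 'b': q0→{q2}; now {q2}.
Read 'a': q2→{q2}; now {q2}.
Read 'a': q2→{q2}; now {q2}.
Read 'b': q2→{q7}; now {q7}.
Read 'a': q7→{q1}; now {q1}.
Read 'c': q1→∅; now ∅.
The set is empty and remains empty for the remaining 3 symbols.

∅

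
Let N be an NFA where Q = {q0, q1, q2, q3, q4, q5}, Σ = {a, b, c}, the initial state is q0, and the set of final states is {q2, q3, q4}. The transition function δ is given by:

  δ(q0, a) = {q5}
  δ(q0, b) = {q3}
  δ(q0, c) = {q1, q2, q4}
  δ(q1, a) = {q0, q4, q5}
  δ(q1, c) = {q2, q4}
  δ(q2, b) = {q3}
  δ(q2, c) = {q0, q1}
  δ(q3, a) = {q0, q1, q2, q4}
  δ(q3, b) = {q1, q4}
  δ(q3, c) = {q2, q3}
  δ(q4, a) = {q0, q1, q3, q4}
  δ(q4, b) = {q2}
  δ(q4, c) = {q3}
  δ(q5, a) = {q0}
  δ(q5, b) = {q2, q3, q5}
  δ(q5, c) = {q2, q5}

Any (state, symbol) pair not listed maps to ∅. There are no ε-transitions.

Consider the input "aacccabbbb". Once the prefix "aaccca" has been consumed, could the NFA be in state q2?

Yes

Start in {q0}.
Read 'a': {q0} → {q5}.
Read 'a': {q5} → {q0}.
Read 'c': {q0} → {q1, q2, q4}.
Read 'c': {q1, q2, q4} → {q0, q1, q2, q3, q4}.
Read 'c': {q0, q1, q2, q3, q4} → {q0, q1, q2, q3, q4}.
Read 'a': {q0, q1, q2, q3, q4} → {q0, q1, q2, q3, q4, q5}.
State q2 is in {q0, q1, q2, q3, q4, q5}.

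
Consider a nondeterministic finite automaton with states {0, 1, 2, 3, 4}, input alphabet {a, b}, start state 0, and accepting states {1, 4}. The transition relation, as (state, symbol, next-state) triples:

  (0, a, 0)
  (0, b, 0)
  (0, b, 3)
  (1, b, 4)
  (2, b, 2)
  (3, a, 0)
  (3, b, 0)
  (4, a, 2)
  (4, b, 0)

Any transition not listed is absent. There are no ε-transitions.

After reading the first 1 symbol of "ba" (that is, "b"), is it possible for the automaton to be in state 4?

No

Start in {0}.
Read 'b': 0→{0, 3}; now {0, 3}.
State 4 is not in {0, 3}.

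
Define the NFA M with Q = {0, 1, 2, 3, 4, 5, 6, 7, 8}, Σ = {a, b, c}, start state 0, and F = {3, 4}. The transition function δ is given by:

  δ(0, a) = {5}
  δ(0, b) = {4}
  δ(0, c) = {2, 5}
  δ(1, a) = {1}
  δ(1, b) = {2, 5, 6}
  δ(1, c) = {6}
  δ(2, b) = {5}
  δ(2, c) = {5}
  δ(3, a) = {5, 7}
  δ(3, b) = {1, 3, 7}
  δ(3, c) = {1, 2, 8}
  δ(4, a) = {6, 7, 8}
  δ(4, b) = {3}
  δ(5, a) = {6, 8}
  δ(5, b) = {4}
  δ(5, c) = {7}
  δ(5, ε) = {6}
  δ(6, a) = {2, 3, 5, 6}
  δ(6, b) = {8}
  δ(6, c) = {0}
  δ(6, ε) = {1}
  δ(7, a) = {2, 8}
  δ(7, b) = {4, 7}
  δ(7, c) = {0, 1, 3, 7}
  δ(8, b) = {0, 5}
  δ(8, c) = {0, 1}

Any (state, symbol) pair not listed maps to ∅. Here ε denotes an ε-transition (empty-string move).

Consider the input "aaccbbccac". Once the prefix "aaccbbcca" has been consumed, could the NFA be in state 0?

Start in {0}.
Read 'a': {0} → {1, 5, 6}.
Read 'a': {1, 5, 6} → {1, 2, 3, 5, 6, 8}.
Read 'c': {1, 2, 3, 5, 6, 8} → {0, 1, 2, 5, 6, 7, 8}.
Read 'c': {0, 1, 2, 5, 6, 7, 8} → {0, 1, 2, 3, 5, 6, 7}.
Read 'b': {0, 1, 2, 3, 5, 6, 7} → {1, 2, 3, 4, 5, 6, 7, 8}.
Read 'b': {1, 2, 3, 4, 5, 6, 7, 8} → {0, 1, 2, 3, 4, 5, 6, 7, 8}.
Read 'c': {0, 1, 2, 3, 4, 5, 6, 7, 8} → {0, 1, 2, 3, 5, 6, 7, 8}.
Read 'c': {0, 1, 2, 3, 5, 6, 7, 8} → {0, 1, 2, 3, 5, 6, 7, 8}.
Read 'a': {0, 1, 2, 3, 5, 6, 7, 8} → {1, 2, 3, 5, 6, 7, 8}.
State 0 is not in {1, 2, 3, 5, 6, 7, 8}.

No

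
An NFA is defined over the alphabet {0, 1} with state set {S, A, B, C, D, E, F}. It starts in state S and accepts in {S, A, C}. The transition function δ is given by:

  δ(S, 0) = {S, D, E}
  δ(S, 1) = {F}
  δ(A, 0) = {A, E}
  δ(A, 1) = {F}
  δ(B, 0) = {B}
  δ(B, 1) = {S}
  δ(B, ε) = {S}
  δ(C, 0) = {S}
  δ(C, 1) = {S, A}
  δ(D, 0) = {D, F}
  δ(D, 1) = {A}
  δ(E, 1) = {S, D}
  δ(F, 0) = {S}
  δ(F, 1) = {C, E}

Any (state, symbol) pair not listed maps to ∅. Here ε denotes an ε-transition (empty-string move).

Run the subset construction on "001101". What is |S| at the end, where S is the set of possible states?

Start in {S}.
Read '0': S→{S, D, E}; now {S, D, E}.
Read '0': S→{S, D, E}, D→{D, F}, E→∅; now {S, D, E, F}.
Read '1': S→{F}, D→{A}, E→{S, D}, F→{C, E}; now {S, A, C, D, E, F}.
Read '1': S→{F}, A→{F}, C→{S, A}, D→{A}, E→{S, D}, F→{C, E}; now {S, A, C, D, E, F}.
Read '0': S→{S, D, E}, A→{A, E}, C→{S}, D→{D, F}, E→∅, F→{S}; now {S, A, D, E, F}.
Read '1': S→{F}, A→{F}, D→{A}, E→{S, D}, F→{C, E}; now {S, A, C, D, E, F}.
That set has 6 states.

6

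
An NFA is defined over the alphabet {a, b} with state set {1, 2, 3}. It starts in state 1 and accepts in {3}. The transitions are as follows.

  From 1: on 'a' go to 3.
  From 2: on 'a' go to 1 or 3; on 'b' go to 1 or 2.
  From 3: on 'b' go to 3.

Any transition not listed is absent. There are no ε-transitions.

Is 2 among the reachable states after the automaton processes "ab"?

Start in {1}.
Read 'a': 1→{3}; now {3}.
Read 'b': 3→{3}; now {3}.
State 2 is not in {3}.

No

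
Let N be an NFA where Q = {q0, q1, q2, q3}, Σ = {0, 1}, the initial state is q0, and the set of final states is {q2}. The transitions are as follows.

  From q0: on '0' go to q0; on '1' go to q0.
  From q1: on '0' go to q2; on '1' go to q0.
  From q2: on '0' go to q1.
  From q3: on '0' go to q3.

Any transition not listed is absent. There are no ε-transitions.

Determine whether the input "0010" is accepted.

No

Start in {q0}.
Read '0': q0→{q0}; now {q0}.
Read '0': q0→{q0}; now {q0}.
Read '1': q0→{q0}; now {q0}.
Read '0': q0→{q0}; now {q0}.
The final set {q0} contains no accepting state.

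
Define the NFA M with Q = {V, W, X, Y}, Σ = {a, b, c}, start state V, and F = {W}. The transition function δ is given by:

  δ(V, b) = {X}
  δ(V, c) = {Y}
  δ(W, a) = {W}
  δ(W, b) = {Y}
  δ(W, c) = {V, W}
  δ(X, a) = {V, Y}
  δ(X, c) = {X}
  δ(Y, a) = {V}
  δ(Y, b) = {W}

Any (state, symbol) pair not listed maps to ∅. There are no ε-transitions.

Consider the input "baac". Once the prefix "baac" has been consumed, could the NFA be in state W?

No

Start in {V}.
Read 'b': {V} → {X}.
Read 'a': {X} → {V, Y}.
Read 'a': {V, Y} → {V}.
Read 'c': {V} → {Y}.
State W is not in {Y}.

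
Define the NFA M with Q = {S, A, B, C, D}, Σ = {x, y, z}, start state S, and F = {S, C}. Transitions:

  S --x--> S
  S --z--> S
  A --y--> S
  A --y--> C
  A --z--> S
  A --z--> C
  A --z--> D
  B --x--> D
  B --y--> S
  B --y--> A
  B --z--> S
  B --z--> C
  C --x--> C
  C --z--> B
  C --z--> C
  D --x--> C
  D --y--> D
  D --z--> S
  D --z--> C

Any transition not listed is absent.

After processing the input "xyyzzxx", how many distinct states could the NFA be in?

Start in {S}.
Read 'x': S→{S}; now {S}.
Read 'y': S→∅; now ∅.
The set is empty and remains empty for the remaining 5 symbols.
That set has 0 states.

0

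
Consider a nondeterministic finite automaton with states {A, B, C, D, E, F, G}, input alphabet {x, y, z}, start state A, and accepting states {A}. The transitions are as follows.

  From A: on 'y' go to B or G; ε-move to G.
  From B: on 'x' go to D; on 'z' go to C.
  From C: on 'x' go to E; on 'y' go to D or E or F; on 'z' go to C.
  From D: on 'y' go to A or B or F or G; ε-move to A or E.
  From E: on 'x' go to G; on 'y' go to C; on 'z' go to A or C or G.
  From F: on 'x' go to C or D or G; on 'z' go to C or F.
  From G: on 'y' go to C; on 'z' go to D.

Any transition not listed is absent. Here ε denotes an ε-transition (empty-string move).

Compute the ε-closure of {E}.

{E}

Begin with {E}.
No ε-moves leave this set, so the closure equals the set itself.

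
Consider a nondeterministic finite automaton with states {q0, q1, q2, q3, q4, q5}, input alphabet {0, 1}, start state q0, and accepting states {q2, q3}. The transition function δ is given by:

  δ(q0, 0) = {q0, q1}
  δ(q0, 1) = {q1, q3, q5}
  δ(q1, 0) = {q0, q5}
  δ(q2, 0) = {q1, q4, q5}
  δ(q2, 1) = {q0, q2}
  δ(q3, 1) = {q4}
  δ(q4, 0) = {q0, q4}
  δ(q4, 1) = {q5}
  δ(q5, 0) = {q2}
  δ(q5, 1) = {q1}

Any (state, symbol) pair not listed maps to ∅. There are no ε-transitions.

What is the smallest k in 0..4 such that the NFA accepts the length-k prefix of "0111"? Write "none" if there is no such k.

2

Start in {q0}.
Read '0': q0→{q0, q1}; now {q0, q1}.
Read '1': q0→{q1, q3, q5}, q1→∅; now {q1, q3, q5}.
None of the earlier sets intersect F, but {q1, q3, q5} does.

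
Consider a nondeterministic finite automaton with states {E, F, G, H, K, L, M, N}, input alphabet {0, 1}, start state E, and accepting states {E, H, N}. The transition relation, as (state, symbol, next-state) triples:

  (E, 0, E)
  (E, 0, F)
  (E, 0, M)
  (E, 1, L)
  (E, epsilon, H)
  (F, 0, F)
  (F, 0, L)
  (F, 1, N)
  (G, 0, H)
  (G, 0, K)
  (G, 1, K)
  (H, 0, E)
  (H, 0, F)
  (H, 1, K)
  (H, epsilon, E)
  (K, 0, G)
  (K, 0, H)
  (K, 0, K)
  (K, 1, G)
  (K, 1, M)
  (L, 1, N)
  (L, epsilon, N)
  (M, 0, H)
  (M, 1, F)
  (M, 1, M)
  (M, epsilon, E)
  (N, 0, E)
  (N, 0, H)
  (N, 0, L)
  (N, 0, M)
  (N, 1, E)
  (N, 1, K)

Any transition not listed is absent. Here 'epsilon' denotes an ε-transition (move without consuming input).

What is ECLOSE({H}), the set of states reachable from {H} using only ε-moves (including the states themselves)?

{E, H}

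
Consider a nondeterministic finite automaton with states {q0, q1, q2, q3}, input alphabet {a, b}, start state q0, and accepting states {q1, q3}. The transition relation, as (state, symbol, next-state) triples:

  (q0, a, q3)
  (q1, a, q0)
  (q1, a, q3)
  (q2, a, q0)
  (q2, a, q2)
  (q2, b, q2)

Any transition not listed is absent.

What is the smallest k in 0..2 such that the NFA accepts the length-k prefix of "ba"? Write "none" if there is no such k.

Start in {q0}.
Read 'b': {q0} → ∅.
The set is empty and remains empty for the remaining 1 symbol.
No reachable set along the way intersects F.

none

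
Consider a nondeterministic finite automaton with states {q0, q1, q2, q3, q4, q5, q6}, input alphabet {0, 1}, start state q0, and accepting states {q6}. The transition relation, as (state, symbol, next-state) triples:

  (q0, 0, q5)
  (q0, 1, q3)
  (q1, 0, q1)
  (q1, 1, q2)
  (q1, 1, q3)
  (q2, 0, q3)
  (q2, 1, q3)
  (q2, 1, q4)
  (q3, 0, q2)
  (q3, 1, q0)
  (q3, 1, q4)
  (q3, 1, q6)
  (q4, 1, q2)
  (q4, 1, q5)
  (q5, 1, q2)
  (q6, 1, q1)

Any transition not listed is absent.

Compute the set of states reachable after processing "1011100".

{q1, q2, q3}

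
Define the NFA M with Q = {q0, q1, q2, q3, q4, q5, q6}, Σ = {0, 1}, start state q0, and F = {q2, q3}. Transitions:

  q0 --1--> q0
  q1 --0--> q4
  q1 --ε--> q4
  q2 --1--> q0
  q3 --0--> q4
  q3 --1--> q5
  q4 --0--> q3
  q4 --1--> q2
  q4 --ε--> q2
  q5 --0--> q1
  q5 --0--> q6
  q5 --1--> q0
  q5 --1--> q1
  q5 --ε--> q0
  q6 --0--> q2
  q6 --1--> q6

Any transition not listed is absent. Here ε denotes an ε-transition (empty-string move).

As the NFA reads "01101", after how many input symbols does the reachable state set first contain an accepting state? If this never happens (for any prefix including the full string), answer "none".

none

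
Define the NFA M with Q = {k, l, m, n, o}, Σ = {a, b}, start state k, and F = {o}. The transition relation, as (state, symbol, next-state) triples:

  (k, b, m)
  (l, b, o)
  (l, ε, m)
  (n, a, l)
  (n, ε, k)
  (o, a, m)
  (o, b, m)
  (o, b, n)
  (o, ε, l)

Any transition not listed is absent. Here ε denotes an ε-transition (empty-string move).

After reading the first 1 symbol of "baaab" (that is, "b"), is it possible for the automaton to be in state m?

Start in {k}.
Read 'b': k→{m}; now {m}.
State m is in {m}.

Yes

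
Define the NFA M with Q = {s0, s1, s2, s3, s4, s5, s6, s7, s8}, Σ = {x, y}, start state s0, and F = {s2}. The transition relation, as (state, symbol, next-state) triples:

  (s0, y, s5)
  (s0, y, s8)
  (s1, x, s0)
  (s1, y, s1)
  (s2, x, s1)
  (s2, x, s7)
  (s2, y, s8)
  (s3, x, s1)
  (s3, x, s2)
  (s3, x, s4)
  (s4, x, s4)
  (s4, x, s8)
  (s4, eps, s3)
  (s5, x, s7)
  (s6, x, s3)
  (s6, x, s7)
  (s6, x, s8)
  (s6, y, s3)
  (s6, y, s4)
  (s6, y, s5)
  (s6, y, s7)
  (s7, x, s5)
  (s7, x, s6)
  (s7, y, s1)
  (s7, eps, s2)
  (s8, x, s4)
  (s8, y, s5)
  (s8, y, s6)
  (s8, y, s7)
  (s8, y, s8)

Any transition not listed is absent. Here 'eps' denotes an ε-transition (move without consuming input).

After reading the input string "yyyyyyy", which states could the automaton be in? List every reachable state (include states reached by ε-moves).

{s1, s2, s3, s4, s5, s6, s7, s8}

Start in {s0}.
Read 'y': s0→{s5, s8}; now {s5, s8}.
Read 'y': s5→∅, s8→{s5, s6, s7, s8}; union {s5, s6, s7, s8}; ε-closure = {s2, s5, s6, s7, s8}.
Read 'y': s2→{s8}, s5→∅, s6→{s3, s4, s5, s7}, s7→{s1}, s8→{s5, s6, s7, s8}; union {s1, s3, s4, s5, s6, s7, s8}; ε-closure = {s1, s2, s3, s4, s5, s6, s7, s8}.
Read 'y': s1→{s1}, s2→{s8}, s3→∅, s4→∅, s5→∅, s6→{s3, s4, s5, s7}, s7→{s1}, s8→{s5, s6, s7, s8}; union {s1, s3, s4, s5, s6, s7, s8}; ε-closure = {s1, s2, s3, s4, s5, s6, s7, s8}.
Read 'y': s1→{s1}, s2→{s8}, s3→∅, s4→∅, s5→∅, s6→{s3, s4, s5, s7}, s7→{s1}, s8→{s5, s6, s7, s8}; union {s1, s3, s4, s5, s6, s7, s8}; ε-closure = {s1, s2, s3, s4, s5, s6, s7, s8}.
Read 'y': s1→{s1}, s2→{s8}, s3→∅, s4→∅, s5→∅, s6→{s3, s4, s5, s7}, s7→{s1}, s8→{s5, s6, s7, s8}; union {s1, s3, s4, s5, s6, s7, s8}; ε-closure = {s1, s2, s3, s4, s5, s6, s7, s8}.
Read 'y': s1→{s1}, s2→{s8}, s3→∅, s4→∅, s5→∅, s6→{s3, s4, s5, s7}, s7→{s1}, s8→{s5, s6, s7, s8}; union {s1, s3, s4, s5, s6, s7, s8}; ε-closure = {s1, s2, s3, s4, s5, s6, s7, s8}.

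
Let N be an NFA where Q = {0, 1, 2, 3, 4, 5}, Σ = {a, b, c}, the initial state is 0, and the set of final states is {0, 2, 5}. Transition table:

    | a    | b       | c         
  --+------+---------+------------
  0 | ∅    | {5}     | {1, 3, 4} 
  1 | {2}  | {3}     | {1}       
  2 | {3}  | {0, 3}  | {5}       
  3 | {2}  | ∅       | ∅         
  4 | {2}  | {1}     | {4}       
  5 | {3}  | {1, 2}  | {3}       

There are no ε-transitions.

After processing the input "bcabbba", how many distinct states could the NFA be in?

2

Start in {0}.
Read 'b': 0→{5}; now {5}.
Read 'c': 5→{3}; now {3}.
Read 'a': 3→{2}; now {2}.
Read 'b': 2→{0, 3}; now {0, 3}.
Read 'b': 0→{5}, 3→∅; now {5}.
Read 'b': 5→{1, 2}; now {1, 2}.
Read 'a': 1→{2}, 2→{3}; now {2, 3}.
That set has 2 states.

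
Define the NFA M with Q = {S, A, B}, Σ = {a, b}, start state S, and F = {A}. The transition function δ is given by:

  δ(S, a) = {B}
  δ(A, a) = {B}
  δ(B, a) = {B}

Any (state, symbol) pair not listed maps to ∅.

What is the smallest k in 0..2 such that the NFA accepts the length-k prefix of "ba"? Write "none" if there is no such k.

Start in {S}.
Read 'b': {S} → ∅.
The set is empty and remains empty for the remaining 1 symbol.
No reachable set along the way intersects F.

none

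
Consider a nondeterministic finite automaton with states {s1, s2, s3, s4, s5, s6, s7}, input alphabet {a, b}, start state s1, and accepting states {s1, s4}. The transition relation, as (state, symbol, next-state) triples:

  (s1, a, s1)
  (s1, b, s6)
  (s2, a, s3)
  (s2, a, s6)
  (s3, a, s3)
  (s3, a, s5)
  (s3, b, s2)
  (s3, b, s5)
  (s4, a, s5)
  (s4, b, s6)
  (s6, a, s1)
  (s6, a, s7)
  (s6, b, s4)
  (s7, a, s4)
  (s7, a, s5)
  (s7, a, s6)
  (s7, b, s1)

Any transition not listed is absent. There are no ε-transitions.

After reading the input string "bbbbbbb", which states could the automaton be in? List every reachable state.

Start in {s1}.
Read 'b': {s1} → {s6}.
Read 'b': {s6} → {s4}.
Read 'b': {s4} → {s6}.
Read 'b': {s6} → {s4}.
Read 'b': {s4} → {s6}.
Read 'b': {s6} → {s4}.
Read 'b': {s4} → {s6}.

{s6}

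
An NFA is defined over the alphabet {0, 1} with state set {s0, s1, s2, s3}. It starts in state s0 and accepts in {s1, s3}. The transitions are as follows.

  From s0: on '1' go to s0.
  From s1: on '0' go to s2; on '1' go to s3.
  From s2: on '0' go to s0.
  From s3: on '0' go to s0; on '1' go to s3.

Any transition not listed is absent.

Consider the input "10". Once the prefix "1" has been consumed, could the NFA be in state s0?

Yes

Start in {s0}.
Read '1': s0→{s0}; now {s0}.
State s0 is in {s0}.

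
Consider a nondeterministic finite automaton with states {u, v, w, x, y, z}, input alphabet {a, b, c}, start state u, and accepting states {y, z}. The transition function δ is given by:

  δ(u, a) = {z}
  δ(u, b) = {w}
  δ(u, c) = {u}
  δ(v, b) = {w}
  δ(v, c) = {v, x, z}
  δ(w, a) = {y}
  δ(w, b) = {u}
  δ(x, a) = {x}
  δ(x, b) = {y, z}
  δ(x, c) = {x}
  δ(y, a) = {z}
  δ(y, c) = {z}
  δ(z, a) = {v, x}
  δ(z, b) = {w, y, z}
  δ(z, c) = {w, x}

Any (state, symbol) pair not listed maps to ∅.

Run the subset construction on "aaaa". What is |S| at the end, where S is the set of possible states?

Start in {u}.
Read 'a': {u} → {z}.
Read 'a': {z} → {v, x}.
Read 'a': {v, x} → {x}.
Read 'a': {x} → {x}.
That set has 1 state.

1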